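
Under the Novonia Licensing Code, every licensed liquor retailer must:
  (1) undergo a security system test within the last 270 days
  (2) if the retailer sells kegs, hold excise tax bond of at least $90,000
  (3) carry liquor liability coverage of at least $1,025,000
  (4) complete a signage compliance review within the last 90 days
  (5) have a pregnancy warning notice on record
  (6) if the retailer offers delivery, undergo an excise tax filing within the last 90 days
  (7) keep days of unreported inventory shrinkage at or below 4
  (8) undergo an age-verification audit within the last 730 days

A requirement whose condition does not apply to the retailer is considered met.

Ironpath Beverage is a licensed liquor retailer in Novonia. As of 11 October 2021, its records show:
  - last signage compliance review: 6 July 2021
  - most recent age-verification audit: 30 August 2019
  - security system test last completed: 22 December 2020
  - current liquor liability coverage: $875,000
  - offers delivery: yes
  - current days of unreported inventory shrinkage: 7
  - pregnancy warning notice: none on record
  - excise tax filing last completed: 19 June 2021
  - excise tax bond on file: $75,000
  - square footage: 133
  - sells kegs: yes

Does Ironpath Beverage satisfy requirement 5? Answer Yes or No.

5. pregnancy warning notice absent → not met

No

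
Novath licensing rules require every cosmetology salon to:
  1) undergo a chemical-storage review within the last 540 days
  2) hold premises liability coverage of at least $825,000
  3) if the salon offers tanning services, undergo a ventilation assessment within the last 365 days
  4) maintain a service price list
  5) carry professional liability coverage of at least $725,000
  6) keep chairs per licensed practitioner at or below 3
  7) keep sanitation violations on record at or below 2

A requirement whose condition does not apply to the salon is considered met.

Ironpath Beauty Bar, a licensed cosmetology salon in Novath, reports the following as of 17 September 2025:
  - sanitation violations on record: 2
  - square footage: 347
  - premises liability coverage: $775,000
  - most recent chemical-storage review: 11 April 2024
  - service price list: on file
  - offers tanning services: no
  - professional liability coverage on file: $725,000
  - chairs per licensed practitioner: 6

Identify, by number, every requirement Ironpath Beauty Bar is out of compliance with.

1. chemical-storage review 524 days ago vs limit 540 → met
2. premises liability coverage $775,000 < $825,000 → not met
3. condition 'offers tanning services' does not hold → requirement n/a → met
4. service price list present → met
5. professional liability coverage $725,000 ≥ $725,000 → met
6. chairs per licensed practitioner 6 > 3 → not met
7. sanitation violations on record 2 ≤ 2 → met
Not met: 2, 6

2, 6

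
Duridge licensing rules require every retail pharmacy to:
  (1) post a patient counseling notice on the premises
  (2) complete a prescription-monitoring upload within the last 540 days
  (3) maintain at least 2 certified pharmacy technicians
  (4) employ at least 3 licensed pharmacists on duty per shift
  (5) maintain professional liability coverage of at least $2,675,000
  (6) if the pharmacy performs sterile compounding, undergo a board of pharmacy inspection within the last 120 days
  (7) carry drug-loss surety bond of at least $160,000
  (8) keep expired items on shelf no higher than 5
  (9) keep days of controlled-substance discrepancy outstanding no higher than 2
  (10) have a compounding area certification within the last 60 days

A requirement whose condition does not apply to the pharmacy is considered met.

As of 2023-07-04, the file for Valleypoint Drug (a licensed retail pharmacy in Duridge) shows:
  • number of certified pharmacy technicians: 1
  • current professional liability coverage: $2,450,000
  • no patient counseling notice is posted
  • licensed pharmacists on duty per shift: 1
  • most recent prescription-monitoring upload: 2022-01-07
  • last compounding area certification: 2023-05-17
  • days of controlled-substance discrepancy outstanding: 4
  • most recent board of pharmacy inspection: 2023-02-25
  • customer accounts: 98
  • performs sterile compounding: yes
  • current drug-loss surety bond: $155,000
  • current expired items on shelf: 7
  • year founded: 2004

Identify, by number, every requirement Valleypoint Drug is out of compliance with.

1. patient counseling notice absent → not met
2. prescription-monitoring upload 543 days ago vs limit 540 → not met
3. certified pharmacy technicians 1 < 2 → not met
4. licensed pharmacists on duty per shift 1 < 3 → not met
5. professional liability coverage $2,450,000 < $2,675,000 → not met
6. condition 'performs sterile compounding' holds; board of pharmacy inspection 129 days ago vs limit 120 → not met
7. drug-loss surety bond $155,000 < $160,000 → not met
8. expired items on shelf 7 > 5 → not met
9. days of controlled-substance discrepancy outstanding 4 > 2 → not met
10. compounding area certification 48 days ago vs limit 60 → met
Not met: 1, 2, 3, 4, 5, 6, 7, 8, 9

1, 2, 3, 4, 5, 6, 7, 8, 9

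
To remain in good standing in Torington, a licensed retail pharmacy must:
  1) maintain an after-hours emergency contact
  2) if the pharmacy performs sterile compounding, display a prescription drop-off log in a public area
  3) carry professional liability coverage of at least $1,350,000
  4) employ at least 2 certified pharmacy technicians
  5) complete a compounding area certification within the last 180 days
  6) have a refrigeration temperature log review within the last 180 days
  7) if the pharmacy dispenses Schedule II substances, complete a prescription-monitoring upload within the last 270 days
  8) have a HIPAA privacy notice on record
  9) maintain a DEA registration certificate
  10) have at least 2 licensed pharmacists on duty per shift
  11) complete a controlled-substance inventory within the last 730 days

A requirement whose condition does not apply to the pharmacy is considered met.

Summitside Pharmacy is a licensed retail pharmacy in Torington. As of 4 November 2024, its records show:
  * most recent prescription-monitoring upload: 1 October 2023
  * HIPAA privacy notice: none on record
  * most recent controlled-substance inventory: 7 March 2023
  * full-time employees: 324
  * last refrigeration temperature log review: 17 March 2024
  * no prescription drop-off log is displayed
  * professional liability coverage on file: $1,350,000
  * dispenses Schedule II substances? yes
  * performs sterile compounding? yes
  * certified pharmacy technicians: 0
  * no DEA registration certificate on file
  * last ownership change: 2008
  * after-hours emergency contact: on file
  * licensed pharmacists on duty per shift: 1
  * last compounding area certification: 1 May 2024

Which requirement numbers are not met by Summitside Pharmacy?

2, 4, 5, 6, 7, 8, 9, 10

1. after-hours emergency contact present → met
2. condition 'performs sterile compounding' holds; prescription drop-off log absent → not met
3. professional liability coverage $1,350,000 ≥ $1,350,000 → met
4. certified pharmacy technicians 0 < 2 → not met
5. compounding area certification 187 days ago vs limit 180 → not met
6. refrigeration temperature log review 232 days ago vs limit 180 → not met
7. condition 'dispenses Schedule II substances' holds; prescription-monitoring upload 400 days ago vs limit 270 → not met
8. HIPAA privacy notice absent → not met
9. DEA registration certificate absent → not met
10. licensed pharmacists on duty per shift 1 < 2 → not met
11. controlled-substance inventory 608 days ago vs limit 730 → met
Not met: 2, 4, 5, 6, 7, 8, 9, 10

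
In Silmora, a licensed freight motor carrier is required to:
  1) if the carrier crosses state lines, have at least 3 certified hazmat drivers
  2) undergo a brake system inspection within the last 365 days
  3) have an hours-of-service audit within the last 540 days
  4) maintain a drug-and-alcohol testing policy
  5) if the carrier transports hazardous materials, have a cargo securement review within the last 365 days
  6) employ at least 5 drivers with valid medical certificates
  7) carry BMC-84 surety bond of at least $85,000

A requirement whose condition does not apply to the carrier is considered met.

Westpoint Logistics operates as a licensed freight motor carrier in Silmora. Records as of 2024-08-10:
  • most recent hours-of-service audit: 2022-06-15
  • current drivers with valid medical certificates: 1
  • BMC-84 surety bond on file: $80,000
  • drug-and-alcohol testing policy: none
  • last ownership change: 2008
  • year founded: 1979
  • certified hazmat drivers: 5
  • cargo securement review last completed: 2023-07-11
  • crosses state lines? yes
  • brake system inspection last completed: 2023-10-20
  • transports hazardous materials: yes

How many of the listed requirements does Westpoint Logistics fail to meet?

5

1. condition 'crosses state lines' holds; certified hazmat drivers 5 ≥ 3 → met
2. brake system inspection 295 days ago vs limit 365 → met
3. hours-of-service audit 787 days ago vs limit 540 → not met
4. drug-and-alcohol testing policy absent → not met
5. condition 'transports hazardous materials' holds; cargo securement review 396 days ago vs limit 365 → not met
6. drivers with valid medical certificates 1 < 5 → not met
7. BMC-84 surety bond $80,000 < $85,000 → not met
Not met: 5 of 7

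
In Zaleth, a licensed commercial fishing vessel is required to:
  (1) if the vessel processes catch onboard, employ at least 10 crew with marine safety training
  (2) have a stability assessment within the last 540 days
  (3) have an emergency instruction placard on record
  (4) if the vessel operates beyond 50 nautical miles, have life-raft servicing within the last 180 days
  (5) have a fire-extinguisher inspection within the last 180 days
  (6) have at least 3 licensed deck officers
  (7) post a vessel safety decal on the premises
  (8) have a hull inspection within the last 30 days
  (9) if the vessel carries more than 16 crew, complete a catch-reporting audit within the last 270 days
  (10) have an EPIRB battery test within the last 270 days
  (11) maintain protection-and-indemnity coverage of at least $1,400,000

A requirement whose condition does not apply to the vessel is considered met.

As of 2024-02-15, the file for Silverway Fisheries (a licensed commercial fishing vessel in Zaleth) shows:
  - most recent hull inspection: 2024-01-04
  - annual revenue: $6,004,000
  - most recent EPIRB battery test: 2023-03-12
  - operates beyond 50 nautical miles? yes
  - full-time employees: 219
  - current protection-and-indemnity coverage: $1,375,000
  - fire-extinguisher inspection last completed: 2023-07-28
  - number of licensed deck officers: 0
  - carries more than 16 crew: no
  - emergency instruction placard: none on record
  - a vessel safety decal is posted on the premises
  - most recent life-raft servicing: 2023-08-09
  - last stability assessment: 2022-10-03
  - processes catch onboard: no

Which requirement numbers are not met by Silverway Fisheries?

3, 4, 5, 6, 8, 10, 11

1. condition 'processes catch onboard' does not hold → requirement n/a → met
2. stability assessment 500 days ago vs limit 540 → met
3. emergency instruction placard absent → not met
4. condition 'operates beyond 50 nautical miles' holds; life-raft servicing 190 days ago vs limit 180 → not met
5. fire-extinguisher inspection 202 days ago vs limit 180 → not met
6. licensed deck officers 0 < 3 → not met
7. vessel safety decal present → met
8. hull inspection 42 days ago vs limit 30 → not met
9. condition 'carries more than 16 crew' does not hold → requirement n/a → met
10. EPIRB battery test 340 days ago vs limit 270 → not met
11. protection-and-indemnity coverage $1,375,000 < $1,400,000 → not met
Not met: 3, 4, 5, 6, 8, 10, 11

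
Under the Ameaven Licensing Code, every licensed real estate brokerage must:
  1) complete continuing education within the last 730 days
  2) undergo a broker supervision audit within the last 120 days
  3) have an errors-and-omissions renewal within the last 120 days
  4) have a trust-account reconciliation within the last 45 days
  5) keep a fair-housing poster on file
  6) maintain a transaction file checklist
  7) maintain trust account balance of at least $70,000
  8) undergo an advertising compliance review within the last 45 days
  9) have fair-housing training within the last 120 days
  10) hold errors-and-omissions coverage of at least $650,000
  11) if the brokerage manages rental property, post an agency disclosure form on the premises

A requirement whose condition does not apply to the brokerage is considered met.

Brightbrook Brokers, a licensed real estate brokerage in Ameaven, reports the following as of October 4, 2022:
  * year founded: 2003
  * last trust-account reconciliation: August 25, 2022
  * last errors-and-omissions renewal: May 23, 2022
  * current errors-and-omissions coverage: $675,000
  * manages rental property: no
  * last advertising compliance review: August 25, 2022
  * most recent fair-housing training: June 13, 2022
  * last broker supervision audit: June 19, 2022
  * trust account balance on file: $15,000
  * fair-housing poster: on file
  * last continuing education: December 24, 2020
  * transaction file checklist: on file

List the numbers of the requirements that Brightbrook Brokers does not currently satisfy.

1. continuing education 649 days ago vs limit 730 → met
2. broker supervision audit 107 days ago vs limit 120 → met
3. errors-and-omissions renewal 134 days ago vs limit 120 → not met
4. trust-account reconciliation 40 days ago vs limit 45 → met
5. fair-housing poster present → met
6. transaction file checklist present → met
7. trust account balance $15,000 < $70,000 → not met
8. advertising compliance review 40 days ago vs limit 45 → met
9. fair-housing training 113 days ago vs limit 120 → met
10. errors-and-omissions coverage $675,000 ≥ $650,000 → met
11. condition 'manages rental property' does not hold → requirement n/a → met
Not met: 3, 7

3, 7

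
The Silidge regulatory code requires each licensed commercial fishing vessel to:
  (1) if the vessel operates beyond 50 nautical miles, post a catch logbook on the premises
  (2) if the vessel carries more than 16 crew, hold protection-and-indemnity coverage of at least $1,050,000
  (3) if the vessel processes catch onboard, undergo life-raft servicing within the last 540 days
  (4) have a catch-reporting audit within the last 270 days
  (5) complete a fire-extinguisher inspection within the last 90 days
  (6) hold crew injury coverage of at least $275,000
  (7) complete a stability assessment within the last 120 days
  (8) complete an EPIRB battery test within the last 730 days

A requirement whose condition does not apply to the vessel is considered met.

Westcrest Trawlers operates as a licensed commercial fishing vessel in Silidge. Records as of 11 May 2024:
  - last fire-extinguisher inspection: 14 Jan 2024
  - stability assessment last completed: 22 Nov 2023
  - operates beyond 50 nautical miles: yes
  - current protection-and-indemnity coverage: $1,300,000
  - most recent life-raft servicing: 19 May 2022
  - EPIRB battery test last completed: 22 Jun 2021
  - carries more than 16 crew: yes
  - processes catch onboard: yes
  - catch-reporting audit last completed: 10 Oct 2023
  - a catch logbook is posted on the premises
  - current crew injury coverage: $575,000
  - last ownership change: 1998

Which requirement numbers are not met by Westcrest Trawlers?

3, 5, 7, 8

1. condition 'operates beyond 50 nautical miles' holds; catch logbook present → met
2. condition 'carries more than 16 crew' holds; protection-and-indemnity coverage $1,300,000 ≥ $1,050,000 → met
3. condition 'processes catch onboard' holds; life-raft servicing 723 days ago vs limit 540 → not met
4. catch-reporting audit 214 days ago vs limit 270 → met
5. fire-extinguisher inspection 118 days ago vs limit 90 → not met
6. crew injury coverage $575,000 ≥ $275,000 → met
7. stability assessment 171 days ago vs limit 120 → not met
8. EPIRB battery test 1054 days ago vs limit 730 → not met
Not met: 3, 5, 7, 8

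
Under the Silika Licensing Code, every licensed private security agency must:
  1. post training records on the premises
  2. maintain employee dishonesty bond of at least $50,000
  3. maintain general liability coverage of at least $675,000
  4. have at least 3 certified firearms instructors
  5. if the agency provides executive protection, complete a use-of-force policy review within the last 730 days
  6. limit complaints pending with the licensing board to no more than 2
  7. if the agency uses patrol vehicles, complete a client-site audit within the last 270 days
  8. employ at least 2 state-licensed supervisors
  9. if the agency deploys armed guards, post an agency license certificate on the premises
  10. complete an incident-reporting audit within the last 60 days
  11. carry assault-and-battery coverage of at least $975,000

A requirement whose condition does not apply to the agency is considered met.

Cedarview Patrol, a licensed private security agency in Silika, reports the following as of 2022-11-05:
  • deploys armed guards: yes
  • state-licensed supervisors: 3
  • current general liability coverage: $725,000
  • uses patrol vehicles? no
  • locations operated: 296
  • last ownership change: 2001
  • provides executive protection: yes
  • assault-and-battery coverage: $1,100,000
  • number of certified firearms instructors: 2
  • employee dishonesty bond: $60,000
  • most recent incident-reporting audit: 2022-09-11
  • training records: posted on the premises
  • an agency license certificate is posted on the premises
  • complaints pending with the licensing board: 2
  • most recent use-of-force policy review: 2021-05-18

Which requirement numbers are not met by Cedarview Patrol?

1. training records present → met
2. employee dishonesty bond $60,000 ≥ $50,000 → met
3. general liability coverage $725,000 ≥ $675,000 → met
4. certified firearms instructors 2 < 3 → not met
5. condition 'provides executive protection' holds; use-of-force policy review 536 days ago vs limit 730 → met
6. complaints pending with the licensing board 2 ≤ 2 → met
7. condition 'uses patrol vehicles' does not hold → requirement n/a → met
8. state-licensed supervisors 3 ≥ 2 → met
9. condition 'deploys armed guards' holds; agency license certificate present → met
10. incident-reporting audit 55 days ago vs limit 60 → met
11. assault-and-battery coverage $1,100,000 ≥ $975,000 → met
Not met: 4

4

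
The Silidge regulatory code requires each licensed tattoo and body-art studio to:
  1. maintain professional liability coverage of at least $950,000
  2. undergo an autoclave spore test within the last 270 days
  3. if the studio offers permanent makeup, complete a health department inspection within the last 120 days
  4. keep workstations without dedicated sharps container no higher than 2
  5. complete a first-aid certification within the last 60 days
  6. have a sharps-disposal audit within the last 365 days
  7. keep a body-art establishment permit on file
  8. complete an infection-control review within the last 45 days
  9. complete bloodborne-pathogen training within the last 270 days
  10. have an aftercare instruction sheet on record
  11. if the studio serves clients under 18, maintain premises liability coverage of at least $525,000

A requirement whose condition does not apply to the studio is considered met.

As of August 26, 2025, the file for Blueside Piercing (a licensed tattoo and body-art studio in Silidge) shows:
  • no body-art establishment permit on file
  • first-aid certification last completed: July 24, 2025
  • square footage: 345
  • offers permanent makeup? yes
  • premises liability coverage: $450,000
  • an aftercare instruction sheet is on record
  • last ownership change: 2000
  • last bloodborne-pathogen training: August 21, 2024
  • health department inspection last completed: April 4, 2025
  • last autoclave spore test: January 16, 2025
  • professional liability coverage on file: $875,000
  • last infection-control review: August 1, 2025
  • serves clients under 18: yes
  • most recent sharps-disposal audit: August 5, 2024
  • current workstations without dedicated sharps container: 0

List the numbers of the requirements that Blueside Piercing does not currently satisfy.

1. professional liability coverage $875,000 < $950,000 → not met
2. autoclave spore test 222 days ago vs limit 270 → met
3. condition 'offers permanent makeup' holds; health department inspection 144 days ago vs limit 120 → not met
4. workstations without dedicated sharps container 0 ≤ 2 → met
5. first-aid certification 33 days ago vs limit 60 → met
6. sharps-disposal audit 386 days ago vs limit 365 → not met
7. body-art establishment permit absent → not met
8. infection-control review 25 days ago vs limit 45 → met
9. bloodborne-pathogen training 370 days ago vs limit 270 → not met
10. aftercare instruction sheet present → met
11. condition 'serves clients under 18' holds; premises liability coverage $450,000 < $525,000 → not met
Not met: 1, 3, 6, 7, 9, 11

1, 3, 6, 7, 9, 11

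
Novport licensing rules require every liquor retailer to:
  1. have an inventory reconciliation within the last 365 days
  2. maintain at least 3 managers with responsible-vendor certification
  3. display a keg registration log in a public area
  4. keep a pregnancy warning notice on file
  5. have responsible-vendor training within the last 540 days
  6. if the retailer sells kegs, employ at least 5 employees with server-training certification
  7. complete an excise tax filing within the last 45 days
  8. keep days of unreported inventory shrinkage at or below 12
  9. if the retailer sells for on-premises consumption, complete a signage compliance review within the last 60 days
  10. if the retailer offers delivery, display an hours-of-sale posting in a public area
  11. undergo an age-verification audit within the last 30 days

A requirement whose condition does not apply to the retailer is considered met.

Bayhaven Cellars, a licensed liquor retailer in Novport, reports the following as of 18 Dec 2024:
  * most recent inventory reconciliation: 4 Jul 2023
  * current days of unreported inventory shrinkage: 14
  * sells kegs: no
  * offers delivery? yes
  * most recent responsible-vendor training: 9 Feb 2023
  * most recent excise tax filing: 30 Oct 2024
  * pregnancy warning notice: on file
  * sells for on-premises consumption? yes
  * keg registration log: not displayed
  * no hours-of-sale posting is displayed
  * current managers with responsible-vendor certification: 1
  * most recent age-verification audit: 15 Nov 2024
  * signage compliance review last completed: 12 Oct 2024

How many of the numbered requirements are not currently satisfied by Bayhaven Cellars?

1. inventory reconciliation 533 days ago vs limit 365 → not met
2. managers with responsible-vendor certification 1 < 3 → not met
3. keg registration log absent → not met
4. pregnancy warning notice present → met
5. responsible-vendor training 678 days ago vs limit 540 → not met
6. condition 'sells kegs' does not hold → requirement n/a → met
7. excise tax filing 49 days ago vs limit 45 → not met
8. days of unreported inventory shrinkage 14 > 12 → not met
9. condition 'sells for on-premises consumption' holds; signage compliance review 67 days ago vs limit 60 → not met
10. condition 'offers delivery' holds; hours-of-sale posting absent → not met
11. age-verification audit 33 days ago vs limit 30 → not met
Not met: 9 of 11

9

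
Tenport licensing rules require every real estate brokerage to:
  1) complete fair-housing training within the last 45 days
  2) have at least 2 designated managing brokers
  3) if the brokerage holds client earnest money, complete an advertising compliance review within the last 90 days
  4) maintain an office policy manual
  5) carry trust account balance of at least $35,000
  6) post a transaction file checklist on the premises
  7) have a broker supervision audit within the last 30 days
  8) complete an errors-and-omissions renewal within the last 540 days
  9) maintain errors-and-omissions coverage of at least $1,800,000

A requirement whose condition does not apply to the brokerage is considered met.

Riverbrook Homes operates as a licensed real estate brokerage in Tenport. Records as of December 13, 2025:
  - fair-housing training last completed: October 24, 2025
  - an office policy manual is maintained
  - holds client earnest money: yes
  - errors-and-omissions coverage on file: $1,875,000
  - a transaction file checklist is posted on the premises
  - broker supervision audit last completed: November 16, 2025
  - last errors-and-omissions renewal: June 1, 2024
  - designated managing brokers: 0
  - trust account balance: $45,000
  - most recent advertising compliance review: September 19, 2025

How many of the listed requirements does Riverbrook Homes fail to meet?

3

1. fair-housing training 50 days ago vs limit 45 → not met
2. designated managing brokers 0 < 2 → not met
3. condition 'holds client earnest money' holds; advertising compliance review 85 days ago vs limit 90 → met
4. office policy manual present → met
5. trust account balance $45,000 ≥ $35,000 → met
6. transaction file checklist present → met
7. broker supervision audit 27 days ago vs limit 30 → met
8. errors-and-omissions renewal 560 days ago vs limit 540 → not met
9. errors-and-omissions coverage $1,875,000 ≥ $1,800,000 → met
Not met: 3 of 9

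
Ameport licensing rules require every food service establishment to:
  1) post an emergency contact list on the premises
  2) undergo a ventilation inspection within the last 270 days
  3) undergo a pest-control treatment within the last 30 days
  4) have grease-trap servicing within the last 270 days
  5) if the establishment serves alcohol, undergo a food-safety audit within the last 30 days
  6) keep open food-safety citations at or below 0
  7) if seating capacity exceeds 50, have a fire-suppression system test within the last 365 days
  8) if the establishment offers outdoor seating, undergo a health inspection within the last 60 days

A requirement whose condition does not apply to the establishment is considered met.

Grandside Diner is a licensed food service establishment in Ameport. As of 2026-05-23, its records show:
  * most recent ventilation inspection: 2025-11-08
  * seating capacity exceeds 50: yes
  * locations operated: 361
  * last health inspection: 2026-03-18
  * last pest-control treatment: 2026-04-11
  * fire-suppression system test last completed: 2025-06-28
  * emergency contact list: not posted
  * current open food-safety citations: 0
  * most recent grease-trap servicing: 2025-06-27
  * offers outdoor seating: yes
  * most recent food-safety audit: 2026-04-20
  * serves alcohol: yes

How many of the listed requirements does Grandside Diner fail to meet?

5

1. emergency contact list absent → not met
2. ventilation inspection 196 days ago vs limit 270 → met
3. pest-control treatment 42 days ago vs limit 30 → not met
4. grease-trap servicing 330 days ago vs limit 270 → not met
5. condition 'serves alcohol' holds; food-safety audit 33 days ago vs limit 30 → not met
6. open food-safety citations 0 ≤ 0 → met
7. condition 'seating capacity exceeds 50' holds; fire-suppression system test 329 days ago vs limit 365 → met
8. condition 'offers outdoor seating' holds; health inspection 66 days ago vs limit 60 → not met
Not met: 5 of 8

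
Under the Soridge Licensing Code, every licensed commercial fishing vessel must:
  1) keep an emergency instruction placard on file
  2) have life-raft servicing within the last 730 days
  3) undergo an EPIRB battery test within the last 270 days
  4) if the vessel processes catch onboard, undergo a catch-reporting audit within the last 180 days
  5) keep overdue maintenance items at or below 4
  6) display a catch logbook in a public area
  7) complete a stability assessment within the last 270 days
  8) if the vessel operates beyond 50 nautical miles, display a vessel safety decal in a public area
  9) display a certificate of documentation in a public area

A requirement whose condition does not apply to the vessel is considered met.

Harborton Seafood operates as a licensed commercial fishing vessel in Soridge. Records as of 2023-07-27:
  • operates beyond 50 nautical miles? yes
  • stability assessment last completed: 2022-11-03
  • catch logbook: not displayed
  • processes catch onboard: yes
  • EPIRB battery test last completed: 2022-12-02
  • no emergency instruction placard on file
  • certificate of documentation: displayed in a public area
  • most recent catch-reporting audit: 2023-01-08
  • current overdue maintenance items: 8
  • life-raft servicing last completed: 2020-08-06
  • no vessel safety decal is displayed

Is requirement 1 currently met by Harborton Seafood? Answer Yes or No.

No

1. emergency instruction placard absent → not met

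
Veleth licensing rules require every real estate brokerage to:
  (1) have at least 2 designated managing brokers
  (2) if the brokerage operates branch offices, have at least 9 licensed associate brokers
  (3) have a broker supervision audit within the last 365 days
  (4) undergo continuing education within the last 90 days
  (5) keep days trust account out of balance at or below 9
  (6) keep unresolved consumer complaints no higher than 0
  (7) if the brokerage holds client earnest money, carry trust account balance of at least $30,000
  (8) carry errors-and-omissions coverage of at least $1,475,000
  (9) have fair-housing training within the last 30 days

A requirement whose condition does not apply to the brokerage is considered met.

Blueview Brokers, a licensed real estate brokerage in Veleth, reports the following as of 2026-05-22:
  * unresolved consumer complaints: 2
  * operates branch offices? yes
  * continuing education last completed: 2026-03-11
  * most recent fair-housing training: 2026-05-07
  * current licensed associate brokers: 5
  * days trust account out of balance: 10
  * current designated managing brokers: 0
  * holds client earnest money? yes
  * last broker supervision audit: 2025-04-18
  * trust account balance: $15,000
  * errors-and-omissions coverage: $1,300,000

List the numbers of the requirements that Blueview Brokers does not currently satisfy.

1, 2, 3, 5, 6, 7, 8

1. designated managing brokers 0 < 2 → not met
2. condition 'operates branch offices' holds; licensed associate brokers 5 < 9 → not met
3. broker supervision audit 399 days ago vs limit 365 → not met
4. continuing education 72 days ago vs limit 90 → met
5. days trust account out of balance 10 > 9 → not met
6. unresolved consumer complaints 2 > 0 → not met
7. condition 'holds client earnest money' holds; trust account balance $15,000 < $30,000 → not met
8. errors-and-omissions coverage $1,300,000 < $1,475,000 → not met
9. fair-housing training 15 days ago vs limit 30 → met
Not met: 1, 2, 3, 5, 6, 7, 8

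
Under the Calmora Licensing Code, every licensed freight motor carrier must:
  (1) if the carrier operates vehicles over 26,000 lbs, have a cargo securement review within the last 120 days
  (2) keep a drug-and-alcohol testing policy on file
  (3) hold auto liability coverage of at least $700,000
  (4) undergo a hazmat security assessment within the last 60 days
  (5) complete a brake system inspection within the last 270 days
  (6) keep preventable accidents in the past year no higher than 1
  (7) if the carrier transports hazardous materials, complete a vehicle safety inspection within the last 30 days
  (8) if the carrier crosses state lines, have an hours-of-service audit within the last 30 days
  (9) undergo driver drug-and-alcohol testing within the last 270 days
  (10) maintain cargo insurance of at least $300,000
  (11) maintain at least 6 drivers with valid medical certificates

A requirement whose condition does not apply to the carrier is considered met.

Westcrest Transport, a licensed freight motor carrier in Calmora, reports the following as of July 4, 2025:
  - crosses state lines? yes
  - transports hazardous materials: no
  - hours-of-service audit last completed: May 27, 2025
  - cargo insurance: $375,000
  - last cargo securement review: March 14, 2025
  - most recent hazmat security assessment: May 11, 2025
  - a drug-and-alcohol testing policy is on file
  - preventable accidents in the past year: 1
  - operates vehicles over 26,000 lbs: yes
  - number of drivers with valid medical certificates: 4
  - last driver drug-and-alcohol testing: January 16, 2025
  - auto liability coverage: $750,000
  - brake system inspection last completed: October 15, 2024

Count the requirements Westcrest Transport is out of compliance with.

1. condition 'operates vehicles over 26,000 lbs' holds; cargo securement review 112 days ago vs limit 120 → met
2. drug-and-alcohol testing policy present → met
3. auto liability coverage $750,000 ≥ $700,000 → met
4. hazmat security assessment 54 days ago vs limit 60 → met
5. brake system inspection 262 days ago vs limit 270 → met
6. preventable accidents in the past year 1 ≤ 1 → met
7. condition 'transports hazardous materials' does not hold → requirement n/a → met
8. condition 'crosses state lines' holds; hours-of-service audit 38 days ago vs limit 30 → not met
9. driver drug-and-alcohol testing 169 days ago vs limit 270 → met
10. cargo insurance $375,000 ≥ $300,000 → met
11. drivers with valid medical certificates 4 < 6 → not met
Not met: 2 of 11

2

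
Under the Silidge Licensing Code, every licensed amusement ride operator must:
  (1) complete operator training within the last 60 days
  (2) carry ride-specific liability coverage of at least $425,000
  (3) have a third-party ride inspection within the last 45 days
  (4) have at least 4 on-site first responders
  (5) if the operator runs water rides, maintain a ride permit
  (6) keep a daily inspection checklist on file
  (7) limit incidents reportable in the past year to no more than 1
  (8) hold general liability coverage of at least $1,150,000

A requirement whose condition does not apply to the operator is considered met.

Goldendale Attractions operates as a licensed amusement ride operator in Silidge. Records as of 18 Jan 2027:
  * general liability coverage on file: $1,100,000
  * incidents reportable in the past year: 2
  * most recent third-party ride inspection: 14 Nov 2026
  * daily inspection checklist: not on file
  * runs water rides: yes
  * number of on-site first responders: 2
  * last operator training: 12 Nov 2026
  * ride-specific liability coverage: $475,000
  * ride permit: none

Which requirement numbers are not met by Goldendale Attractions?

1. operator training 67 days ago vs limit 60 → not met
2. ride-specific liability coverage $475,000 ≥ $425,000 → met
3. third-party ride inspection 65 days ago vs limit 45 → not met
4. on-site first responders 2 < 4 → not met
5. condition 'runs water rides' holds; ride permit absent → not met
6. daily inspection checklist absent → not met
7. incidents reportable in the past year 2 > 1 → not met
8. general liability coverage $1,100,000 < $1,150,000 → not met
Not met: 1, 3, 4, 5, 6, 7, 8

1, 3, 4, 5, 6, 7, 8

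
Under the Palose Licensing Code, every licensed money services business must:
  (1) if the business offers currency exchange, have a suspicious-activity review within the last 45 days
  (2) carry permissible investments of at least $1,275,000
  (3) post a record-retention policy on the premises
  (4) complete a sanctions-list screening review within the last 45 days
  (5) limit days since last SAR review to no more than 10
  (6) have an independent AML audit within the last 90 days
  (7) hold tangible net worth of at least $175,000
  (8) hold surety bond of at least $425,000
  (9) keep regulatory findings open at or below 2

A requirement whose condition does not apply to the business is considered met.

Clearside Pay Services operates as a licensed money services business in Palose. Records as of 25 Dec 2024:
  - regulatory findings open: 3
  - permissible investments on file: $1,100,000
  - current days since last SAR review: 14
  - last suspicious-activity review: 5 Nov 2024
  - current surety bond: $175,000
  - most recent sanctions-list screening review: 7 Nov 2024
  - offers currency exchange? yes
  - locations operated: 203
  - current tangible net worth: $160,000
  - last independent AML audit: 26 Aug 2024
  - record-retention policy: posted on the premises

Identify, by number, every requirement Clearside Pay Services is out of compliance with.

1. condition 'offers currency exchange' holds; suspicious-activity review 50 days ago vs limit 45 → not met
2. permissible investments $1,100,000 < $1,275,000 → not met
3. record-retention policy present → met
4. sanctions-list screening review 48 days ago vs limit 45 → not met
5. days since last SAR review 14 > 10 → not met
6. independent AML audit 121 days ago vs limit 90 → not met
7. tangible net worth $160,000 < $175,000 → not met
8. surety bond $175,000 < $425,000 → not met
9. regulatory findings open 3 > 2 → not met
Not met: 1, 2, 4, 5, 6, 7, 8, 9

1, 2, 4, 5, 6, 7, 8, 9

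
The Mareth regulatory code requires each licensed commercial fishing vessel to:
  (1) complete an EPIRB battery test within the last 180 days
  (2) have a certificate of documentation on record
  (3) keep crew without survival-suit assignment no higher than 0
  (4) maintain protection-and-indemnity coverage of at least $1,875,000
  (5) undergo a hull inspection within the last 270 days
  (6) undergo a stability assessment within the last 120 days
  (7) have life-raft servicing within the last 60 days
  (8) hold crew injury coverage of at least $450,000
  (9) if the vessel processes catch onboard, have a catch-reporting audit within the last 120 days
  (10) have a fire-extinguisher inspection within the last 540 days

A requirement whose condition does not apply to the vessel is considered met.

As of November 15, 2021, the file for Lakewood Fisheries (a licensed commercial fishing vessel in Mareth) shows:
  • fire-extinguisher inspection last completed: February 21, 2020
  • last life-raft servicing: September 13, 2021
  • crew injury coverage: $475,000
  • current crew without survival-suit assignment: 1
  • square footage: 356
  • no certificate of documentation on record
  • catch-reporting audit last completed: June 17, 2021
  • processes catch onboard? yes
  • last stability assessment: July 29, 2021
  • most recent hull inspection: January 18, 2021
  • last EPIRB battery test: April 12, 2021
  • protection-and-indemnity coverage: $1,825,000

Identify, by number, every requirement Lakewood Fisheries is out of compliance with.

1. EPIRB battery test 217 days ago vs limit 180 → not met
2. certificate of documentation absent → not met
3. crew without survival-suit assignment 1 > 0 → not met
4. protection-and-indemnity coverage $1,825,000 < $1,875,000 → not met
5. hull inspection 301 days ago vs limit 270 → not met
6. stability assessment 109 days ago vs limit 120 → met
7. life-raft servicing 63 days ago vs limit 60 → not met
8. crew injury coverage $475,000 ≥ $450,000 → met
9. condition 'processes catch onboard' holds; catch-reporting audit 151 days ago vs limit 120 → not met
10. fire-extinguisher inspection 633 days ago vs limit 540 → not met
Not met: 1, 2, 3, 4, 5, 7, 9, 10

1, 2, 3, 4, 5, 7, 9, 10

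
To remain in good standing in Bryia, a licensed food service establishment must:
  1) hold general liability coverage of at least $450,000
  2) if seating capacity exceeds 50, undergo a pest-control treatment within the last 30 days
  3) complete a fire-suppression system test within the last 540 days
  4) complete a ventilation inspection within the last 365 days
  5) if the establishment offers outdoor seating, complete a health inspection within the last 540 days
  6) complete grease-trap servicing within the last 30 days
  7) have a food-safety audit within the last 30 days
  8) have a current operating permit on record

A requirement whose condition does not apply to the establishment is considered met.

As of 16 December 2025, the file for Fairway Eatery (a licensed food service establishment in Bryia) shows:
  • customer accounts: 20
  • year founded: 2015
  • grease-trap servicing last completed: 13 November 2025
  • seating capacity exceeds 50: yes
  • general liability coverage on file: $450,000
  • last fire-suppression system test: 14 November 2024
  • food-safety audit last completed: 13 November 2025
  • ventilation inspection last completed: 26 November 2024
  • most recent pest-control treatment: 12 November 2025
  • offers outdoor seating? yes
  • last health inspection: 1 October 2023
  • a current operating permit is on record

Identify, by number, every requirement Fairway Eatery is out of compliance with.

1. general liability coverage $450,000 ≥ $450,000 → met
2. condition 'seating capacity exceeds 50' holds; pest-control treatment 34 days ago vs limit 30 → not met
3. fire-suppression system test 397 days ago vs limit 540 → met
4. ventilation inspection 385 days ago vs limit 365 → not met
5. condition 'offers outdoor seating' holds; health inspection 807 days ago vs limit 540 → not met
6. grease-trap servicing 33 days ago vs limit 30 → not met
7. food-safety audit 33 days ago vs limit 30 → not met
8. current operating permit present → met
Not met: 2, 4, 5, 6, 7

2, 4, 5, 6, 7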